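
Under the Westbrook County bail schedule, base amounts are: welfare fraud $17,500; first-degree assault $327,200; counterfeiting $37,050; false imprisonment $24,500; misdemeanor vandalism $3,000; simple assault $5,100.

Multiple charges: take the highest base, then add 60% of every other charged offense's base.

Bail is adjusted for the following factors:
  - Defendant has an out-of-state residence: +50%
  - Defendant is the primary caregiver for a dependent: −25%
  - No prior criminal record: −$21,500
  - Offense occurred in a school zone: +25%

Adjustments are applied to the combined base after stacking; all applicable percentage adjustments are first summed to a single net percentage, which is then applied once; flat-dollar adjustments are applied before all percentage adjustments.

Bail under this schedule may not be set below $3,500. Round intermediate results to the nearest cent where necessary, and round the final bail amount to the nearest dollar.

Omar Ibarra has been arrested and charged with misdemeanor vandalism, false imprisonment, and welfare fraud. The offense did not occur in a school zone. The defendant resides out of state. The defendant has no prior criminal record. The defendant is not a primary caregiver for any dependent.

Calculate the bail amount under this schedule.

Base amounts from the schedule: misdemeanor vandalism $3,000; false imprisonment $24,500; welfare fraud $17,500.
Stacking rule: highest base plus 60% of each additional charge. Highest is false imprisonment at $24,500. Additional: $3,000 × 60% = $1,800; $17,500 × 60% = $10,500. Combined base = $24,500 + $12,300 = $36,800.
No prior criminal record (−$21,500 flat): $36,800 − $21,500 = $15,300.
Defendant has an out-of-state residence (+50%): $15,300 × 1.5 = $22,950.
$22,950 is at or above the $3,500 minimum.

$22,950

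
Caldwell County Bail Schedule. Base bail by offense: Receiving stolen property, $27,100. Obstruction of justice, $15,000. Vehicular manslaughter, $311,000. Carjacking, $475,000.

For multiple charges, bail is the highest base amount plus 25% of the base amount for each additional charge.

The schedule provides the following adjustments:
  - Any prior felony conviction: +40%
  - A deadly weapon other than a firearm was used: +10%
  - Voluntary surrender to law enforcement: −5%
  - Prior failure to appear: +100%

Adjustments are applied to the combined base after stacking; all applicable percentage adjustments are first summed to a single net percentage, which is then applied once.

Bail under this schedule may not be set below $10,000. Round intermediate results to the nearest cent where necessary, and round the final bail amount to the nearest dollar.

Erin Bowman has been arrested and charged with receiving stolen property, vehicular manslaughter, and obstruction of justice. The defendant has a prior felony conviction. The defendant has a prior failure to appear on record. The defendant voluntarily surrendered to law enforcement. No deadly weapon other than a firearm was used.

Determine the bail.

Base amounts from the schedule: receiving stolen property $27,100; vehicular manslaughter $311,000; obstruction of justice $15,000.
Stacking rule: highest base plus 25% of each additional charge. Highest is vehicular manslaughter at $311,000. Additional: $27,100 × 25% = $6,775; $15,000 × 25% = $3,750. Combined base = $311,000 + $10,525 = $321,525.
Net percentage adjustment: +40% −5% +100% = +135%. $321,525 × 2.35 = $755,583.75.
$755,583.75 is at or above the $10,000 minimum.
Rounded to the nearest dollar: $755,584.

$755,584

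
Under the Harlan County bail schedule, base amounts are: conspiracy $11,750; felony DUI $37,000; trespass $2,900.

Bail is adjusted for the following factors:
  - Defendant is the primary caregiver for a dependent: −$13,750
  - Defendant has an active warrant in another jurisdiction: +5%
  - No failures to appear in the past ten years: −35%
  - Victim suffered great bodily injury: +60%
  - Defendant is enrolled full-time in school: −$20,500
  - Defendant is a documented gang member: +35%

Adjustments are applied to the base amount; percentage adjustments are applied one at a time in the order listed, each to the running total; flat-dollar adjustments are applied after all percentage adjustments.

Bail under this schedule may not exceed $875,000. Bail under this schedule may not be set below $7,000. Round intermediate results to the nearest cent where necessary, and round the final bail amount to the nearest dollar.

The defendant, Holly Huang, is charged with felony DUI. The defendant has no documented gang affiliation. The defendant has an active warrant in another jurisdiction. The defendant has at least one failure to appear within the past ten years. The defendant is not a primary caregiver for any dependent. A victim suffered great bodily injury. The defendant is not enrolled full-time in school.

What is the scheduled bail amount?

$62,160

Base amounts from the schedule: felony DUI $37,000.
Single charge. Combined base = $37,000.
Defendant has an active warrant in another jurisdiction (+5%): $37,000 × 1.05 = $38,850.
Victim suffered great bodily injury (+60%): $38,850 × 1.6 = $62,160.
$62,160 is within the $875,000 maximum.
$62,160 is at or above the $7,000 minimum.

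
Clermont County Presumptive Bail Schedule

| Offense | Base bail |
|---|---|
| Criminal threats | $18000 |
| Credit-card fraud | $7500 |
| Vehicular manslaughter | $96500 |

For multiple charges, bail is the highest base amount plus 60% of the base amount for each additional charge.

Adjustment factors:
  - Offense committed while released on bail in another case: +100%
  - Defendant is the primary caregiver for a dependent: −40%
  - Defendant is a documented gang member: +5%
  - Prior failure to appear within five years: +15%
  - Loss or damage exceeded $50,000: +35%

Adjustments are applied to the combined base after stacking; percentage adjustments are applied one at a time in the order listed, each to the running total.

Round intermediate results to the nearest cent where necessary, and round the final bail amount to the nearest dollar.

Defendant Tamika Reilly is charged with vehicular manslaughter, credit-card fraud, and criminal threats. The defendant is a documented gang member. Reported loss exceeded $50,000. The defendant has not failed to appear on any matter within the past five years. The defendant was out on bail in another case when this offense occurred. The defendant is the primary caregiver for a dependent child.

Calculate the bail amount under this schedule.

$190172

Base amounts from the schedule: vehicular manslaughter $96500; credit-card fraud $7500; criminal threats $18000.
Stacking rule: highest base plus 60% of each additional charge. Highest is vehicular manslaughter at $96500. Additional: $7500 × 60% = $4500; $18000 × 60% = $10800. Combined base = $96500 + $15300 = $111800.
Offense committed while released on bail in another case (+100%): $111800 × 2 = $223600.
Defendant is the primary caregiver for a dependent (−40%): $223600 × 0.6 = $134160.
Defendant is a documented gang member (+5%): $134160 × 1.05 = $140868.
Loss or damage exceeded $50,000 (+35%): $140868 × 1.35 = $190171.80.
Rounded to the nearest dollar: $190172.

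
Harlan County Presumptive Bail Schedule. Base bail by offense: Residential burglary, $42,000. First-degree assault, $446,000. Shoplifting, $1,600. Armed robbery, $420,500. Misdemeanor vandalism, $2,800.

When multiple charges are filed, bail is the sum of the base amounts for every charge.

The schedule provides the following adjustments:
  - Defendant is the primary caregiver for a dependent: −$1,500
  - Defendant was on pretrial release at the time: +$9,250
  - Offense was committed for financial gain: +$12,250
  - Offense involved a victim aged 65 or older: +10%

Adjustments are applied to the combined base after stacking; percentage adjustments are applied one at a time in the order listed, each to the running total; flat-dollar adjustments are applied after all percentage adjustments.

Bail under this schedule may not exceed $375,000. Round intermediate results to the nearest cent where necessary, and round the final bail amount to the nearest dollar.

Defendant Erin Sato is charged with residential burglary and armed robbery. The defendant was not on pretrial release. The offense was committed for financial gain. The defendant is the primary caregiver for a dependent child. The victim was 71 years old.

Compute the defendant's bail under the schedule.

$375,000

Base amounts from the schedule: residential burglary $42,000; armed robbery $420,500.
Stacking rule: sum of all bases. $42,000 + $420,500 = $462,500.
Offense involved a victim aged 65 or older (+10%): $462,500 × 1.1 = $508,750.
Defendant is the primary caregiver for a dependent (−$1,500 flat): $508,750 − $1,500 = $507,250.
Offense was committed for financial gain (+$12,250 flat): $507,250 + $12,250 = $519,500.
Result $519,500 exceeds the maximum of $375,000; bail is capped at $375,000.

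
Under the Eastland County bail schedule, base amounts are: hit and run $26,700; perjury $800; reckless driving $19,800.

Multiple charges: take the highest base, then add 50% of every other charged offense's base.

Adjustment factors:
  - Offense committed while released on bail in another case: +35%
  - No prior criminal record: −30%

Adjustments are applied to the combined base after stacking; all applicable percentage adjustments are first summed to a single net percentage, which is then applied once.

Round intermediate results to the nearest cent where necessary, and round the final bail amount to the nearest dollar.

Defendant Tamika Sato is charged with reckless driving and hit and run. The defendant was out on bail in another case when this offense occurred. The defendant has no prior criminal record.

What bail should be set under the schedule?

Base amounts from the schedule: reckless driving $19,800; hit and run $26,700.
Stacking rule: highest base plus 50% of each additional charge. Highest is hit and run at $26,700. Additional: $19,800 × 50% = $9,900. Combined base = $26,700 + $9,900 = $36,600.
Net percentage adjustment: +35% −30% = +5%. $36,600 × 1.05 = $38,430.

$38,430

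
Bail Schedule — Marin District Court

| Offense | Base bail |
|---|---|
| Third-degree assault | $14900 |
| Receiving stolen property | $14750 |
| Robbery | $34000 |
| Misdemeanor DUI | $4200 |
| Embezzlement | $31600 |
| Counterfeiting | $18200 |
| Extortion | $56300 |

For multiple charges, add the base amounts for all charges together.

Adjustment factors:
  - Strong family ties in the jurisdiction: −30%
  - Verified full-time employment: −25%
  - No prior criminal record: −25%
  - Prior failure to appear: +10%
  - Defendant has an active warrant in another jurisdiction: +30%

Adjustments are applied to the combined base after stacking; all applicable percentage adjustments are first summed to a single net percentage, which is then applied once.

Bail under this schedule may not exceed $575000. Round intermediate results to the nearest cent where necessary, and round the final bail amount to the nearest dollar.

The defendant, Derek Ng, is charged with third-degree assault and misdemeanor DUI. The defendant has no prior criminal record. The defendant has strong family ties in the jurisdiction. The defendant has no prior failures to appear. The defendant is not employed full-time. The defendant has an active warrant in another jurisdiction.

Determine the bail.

Base amounts from the schedule: third-degree assault $14900; misdemeanor DUI $4200.
Stacking rule: sum of all bases. $14900 + $4200 = $19100.
Net percentage adjustment: −30% −25% +30% = −25%. $19100 × 0.75 = $14325.
$14325 is within the $575000 maximum.

$14325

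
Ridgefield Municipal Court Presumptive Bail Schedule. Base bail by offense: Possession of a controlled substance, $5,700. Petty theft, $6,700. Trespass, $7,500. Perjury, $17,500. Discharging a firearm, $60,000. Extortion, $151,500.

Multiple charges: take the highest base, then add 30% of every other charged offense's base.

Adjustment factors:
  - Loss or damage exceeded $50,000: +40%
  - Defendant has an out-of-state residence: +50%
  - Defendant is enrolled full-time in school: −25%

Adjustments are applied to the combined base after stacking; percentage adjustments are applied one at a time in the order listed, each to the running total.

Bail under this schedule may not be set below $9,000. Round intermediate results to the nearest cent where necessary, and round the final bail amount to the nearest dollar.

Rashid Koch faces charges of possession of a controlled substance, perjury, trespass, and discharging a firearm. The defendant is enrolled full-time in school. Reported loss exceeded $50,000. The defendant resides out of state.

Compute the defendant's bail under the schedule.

Base amounts from the schedule: possession of a controlled substance $5,700; perjury $17,500; trespass $7,500; discharging a firearm $60,000.
Stacking rule: highest base plus 30% of each additional charge. Highest is discharging a firearm at $60,000. Additional: $5,700 × 30% = $1,710; $17,500 × 30% = $5,250; $7,500 × 30% = $2,250. Combined base = $60,000 + $9,210 = $69,210.
Loss or damage exceeded $50,000 (+40%): $69,210 × 1.4 = $96,894.
Defendant has an out-of-state residence (+50%): $96,894 × 1.5 = $145,341.
Defendant is enrolled full-time in school (−25%): $145,341 × 0.75 = $109,005.75.
$109,005.75 is at or above the $9,000 minimum.
Rounded to the nearest dollar: $109,006.

$109,006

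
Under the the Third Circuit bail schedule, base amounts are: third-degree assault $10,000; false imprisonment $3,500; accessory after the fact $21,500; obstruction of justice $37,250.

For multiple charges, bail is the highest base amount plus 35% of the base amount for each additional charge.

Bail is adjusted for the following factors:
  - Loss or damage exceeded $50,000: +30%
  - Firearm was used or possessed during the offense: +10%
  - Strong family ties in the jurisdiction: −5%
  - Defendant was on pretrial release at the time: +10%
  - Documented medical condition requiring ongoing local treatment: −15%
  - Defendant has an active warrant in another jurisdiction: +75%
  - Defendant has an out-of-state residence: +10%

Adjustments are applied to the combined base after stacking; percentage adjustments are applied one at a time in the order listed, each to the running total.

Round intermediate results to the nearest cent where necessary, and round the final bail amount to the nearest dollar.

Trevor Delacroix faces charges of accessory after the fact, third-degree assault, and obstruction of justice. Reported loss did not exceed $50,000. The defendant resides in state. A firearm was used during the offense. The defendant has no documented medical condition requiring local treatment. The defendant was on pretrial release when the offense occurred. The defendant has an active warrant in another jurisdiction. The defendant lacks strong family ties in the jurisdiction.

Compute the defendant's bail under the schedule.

$102,222

Base amounts from the schedule: accessory after the fact $21,500; third-degree assault $10,000; obstruction of justice $37,250.
Stacking rule: highest base plus 35% of each additional charge. Highest is obstruction of justice at $37,250. Additional: $21,500 × 35% = $7,525; $10,000 × 35% = $3,500. Combined base = $37,250 + $11,025 = $48,275.
Firearm was used or possessed during the offense (+10%): $48,275 × 1.1 = $53,102.50.
Defendant was on pretrial release at the time (+10%): $53,102.50 × 1.1 = $58,412.75.
Defendant has an active warrant in another jurisdiction (+75%): $58,412.75 × 1.75 = $102,222.31.
Rounded to the nearest dollar: $102,222.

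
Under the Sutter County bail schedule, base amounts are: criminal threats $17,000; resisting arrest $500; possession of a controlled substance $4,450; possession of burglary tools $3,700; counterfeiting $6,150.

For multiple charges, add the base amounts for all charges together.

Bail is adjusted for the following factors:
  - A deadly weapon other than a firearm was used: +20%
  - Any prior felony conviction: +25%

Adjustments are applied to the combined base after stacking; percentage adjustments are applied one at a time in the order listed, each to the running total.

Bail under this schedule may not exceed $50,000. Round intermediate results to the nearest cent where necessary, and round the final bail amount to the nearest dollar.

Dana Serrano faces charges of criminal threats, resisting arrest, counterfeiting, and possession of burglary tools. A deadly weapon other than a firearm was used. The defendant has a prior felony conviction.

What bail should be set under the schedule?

Base amounts from the schedule: criminal threats $17,000; resisting arrest $500; counterfeiting $6,150; possession of burglary tools $3,700.
Stacking rule: sum of all bases. $17,000 + $500 + $6,150 + $3,700 = $27,350.
A deadly weapon other than a firearm was used (+20%): $27,350 × 1.2 = $32,820.
Any prior felony conviction (+25%): $32,820 × 1.25 = $41,025.
$41,025 is within the $50,000 maximum.

$41,025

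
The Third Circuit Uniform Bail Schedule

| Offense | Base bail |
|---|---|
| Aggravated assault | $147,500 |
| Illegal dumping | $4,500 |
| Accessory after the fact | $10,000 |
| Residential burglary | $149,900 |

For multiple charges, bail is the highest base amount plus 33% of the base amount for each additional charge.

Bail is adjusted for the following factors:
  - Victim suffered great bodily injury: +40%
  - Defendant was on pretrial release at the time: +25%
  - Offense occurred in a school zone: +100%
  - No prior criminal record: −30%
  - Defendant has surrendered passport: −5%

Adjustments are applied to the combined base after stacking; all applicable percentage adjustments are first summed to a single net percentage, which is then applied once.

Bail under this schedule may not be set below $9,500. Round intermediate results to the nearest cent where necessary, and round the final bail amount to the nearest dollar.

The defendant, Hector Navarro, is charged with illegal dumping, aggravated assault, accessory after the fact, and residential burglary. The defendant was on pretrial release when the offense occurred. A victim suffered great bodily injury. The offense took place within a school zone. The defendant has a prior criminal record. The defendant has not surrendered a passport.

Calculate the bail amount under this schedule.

Base amounts from the schedule: illegal dumping $4,500; aggravated assault $147,500; accessory after the fact $10,000; residential burglary $149,900.
Stacking rule: highest base plus 33% of each additional charge. Highest is residential burglary at $149,900. Additional: $4,500 × 33% = $1,485; $147,500 × 33% = $48,675; $10,000 × 33% = $3,300. Combined base = $149,900 + $53,460 = $203,360.
Net percentage adjustment: +40% +25% +100% = +165%. $203,360 × 2.65 = $538,904.
$538,904 is at or above the $9,500 minimum.

$538,904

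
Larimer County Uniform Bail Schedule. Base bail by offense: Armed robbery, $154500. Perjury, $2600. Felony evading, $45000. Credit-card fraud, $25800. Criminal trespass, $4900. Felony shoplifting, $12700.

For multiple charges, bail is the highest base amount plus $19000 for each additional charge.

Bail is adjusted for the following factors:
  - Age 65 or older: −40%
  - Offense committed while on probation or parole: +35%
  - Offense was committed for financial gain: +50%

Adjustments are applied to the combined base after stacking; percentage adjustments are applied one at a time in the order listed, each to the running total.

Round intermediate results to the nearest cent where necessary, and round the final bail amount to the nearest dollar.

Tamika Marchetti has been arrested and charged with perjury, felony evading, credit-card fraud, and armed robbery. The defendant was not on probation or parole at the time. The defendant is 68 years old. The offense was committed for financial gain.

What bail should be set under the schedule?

$190350

Base amounts from the schedule: perjury $2600; felony evading $45000; credit-card fraud $25800; armed robbery $154500.
Stacking rule: highest base plus $19000 per additional charge. Highest is armed robbery at $154500; 3 additional charges → +$57000. Combined base = $211500.
Age 65 or older (−40%): $211500 × 0.6 = $126900.
Offense was committed for financial gain (+50%): $126900 × 1.5 = $190350.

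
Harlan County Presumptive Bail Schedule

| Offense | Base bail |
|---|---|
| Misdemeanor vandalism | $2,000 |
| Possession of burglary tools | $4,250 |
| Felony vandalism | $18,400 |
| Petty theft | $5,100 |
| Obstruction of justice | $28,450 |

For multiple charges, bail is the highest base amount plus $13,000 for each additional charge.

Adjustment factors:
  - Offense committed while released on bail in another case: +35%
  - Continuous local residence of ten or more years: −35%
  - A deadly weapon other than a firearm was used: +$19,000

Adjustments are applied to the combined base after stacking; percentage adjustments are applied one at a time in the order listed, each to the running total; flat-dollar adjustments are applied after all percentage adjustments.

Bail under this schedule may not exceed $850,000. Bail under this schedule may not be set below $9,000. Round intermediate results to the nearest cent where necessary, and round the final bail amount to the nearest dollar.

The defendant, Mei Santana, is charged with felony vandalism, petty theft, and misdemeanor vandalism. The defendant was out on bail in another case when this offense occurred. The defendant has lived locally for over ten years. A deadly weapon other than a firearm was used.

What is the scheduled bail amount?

Base amounts from the schedule: felony vandalism $18,400; petty theft $5,100; misdemeanor vandalism $2,000.
Stacking rule: highest base plus $13,000 per additional charge. Highest is felony vandalism at $18,400; 2 additional charges → +$26,000. Combined base = $44,400.
Offense committed while released on bail in another case (+35%): $44,400 × 1.35 = $59,940.
Continuous local residence of ten or more years (−35%): $59,940 × 0.65 = $38,961.
A deadly weapon other than a firearm was used (+$19,000 flat): $38,961 + $19,000 = $57,961.
$57,961 is within the $850,000 maximum.
$57,961 is at or above the $9,000 minimum.

$57,961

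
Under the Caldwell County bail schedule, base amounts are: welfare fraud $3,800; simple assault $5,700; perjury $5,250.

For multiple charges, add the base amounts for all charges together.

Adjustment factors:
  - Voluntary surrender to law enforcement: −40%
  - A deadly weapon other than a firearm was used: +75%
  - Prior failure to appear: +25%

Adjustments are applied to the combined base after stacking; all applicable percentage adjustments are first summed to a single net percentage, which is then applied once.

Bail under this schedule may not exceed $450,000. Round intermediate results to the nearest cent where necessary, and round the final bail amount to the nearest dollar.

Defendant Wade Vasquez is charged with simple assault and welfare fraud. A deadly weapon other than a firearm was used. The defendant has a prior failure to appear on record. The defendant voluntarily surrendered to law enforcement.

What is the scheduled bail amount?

$15,200

Base amounts from the schedule: simple assault $5,700; welfare fraud $3,800.
Stacking rule: sum of all bases. $5,700 + $3,800 = $9,500.
Net percentage adjustment: −40% +75% +25% = +60%. $9,500 × 1.6 = $15,200.
$15,200 is within the $450,000 maximum.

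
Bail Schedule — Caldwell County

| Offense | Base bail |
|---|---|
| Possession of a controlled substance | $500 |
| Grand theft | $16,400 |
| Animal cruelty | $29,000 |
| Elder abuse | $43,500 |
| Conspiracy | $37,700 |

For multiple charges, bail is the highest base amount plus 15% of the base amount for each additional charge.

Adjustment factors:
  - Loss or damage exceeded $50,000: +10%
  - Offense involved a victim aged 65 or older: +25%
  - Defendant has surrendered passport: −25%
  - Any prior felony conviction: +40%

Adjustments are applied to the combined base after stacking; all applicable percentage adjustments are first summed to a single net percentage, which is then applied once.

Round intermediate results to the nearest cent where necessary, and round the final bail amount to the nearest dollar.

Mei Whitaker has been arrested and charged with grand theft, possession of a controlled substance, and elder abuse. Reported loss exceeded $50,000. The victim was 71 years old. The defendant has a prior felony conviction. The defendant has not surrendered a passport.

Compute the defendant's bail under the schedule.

$80,561

Base amounts from the schedule: grand theft $16,400; possession of a controlled substance $500; elder abuse $43,500.
Stacking rule: highest base plus 15% of each additional charge. Highest is elder abuse at $43,500. Additional: $16,400 × 15% = $2,460; $500 × 15% = $75. Combined base = $43,500 + $2,535 = $46,035.
Net percentage adjustment: +10% +25% +40% = +75%. $46,035 × 1.75 = $80,561.25.
Rounded to the nearest dollar: $80,561.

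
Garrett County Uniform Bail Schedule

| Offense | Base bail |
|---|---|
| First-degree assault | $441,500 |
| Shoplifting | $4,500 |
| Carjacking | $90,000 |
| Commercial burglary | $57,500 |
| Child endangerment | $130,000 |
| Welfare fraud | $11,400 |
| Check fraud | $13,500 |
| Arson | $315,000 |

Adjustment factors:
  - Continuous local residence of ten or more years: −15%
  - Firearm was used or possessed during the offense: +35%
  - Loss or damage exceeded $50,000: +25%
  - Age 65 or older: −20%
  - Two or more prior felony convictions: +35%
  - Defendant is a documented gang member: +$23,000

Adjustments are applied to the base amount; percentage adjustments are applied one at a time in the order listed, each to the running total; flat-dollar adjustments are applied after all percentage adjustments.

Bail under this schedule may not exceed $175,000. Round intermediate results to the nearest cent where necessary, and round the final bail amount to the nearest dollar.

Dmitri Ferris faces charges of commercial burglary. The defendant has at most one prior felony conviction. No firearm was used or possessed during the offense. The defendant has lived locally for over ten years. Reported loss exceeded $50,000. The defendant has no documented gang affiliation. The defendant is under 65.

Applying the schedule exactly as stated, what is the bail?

Base amounts from the schedule: commercial burglary $57,500.
Single charge. Combined base = $57,500.
Continuous local residence of ten or more years (−15%): $57,500 × 0.85 = $48,875.
Loss or damage exceeded $50,000 (+25%): $48,875 × 1.25 = $61,093.75.
$61,093.75 is within the $175,000 maximum.
Rounded to the nearest dollar: $61,094.

$61,094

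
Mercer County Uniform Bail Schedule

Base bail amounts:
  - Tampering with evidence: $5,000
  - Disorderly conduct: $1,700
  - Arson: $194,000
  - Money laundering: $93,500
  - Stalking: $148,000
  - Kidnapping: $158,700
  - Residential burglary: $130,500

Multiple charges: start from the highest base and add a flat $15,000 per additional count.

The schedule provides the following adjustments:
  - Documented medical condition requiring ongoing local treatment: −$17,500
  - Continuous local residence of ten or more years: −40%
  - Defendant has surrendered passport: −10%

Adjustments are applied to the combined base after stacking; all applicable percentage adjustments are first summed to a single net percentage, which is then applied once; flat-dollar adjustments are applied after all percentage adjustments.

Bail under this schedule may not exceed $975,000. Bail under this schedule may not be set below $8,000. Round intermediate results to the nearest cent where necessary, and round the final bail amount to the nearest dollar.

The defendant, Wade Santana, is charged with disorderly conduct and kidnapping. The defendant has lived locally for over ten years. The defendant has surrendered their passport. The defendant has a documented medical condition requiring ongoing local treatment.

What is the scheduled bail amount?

Base amounts from the schedule: disorderly conduct $1,700; kidnapping $158,700.
Stacking rule: highest base plus $15,000 per additional charge. Highest is kidnapping at $158,700; 1 additional charge → +$15,000. Combined base = $173,700.
Net percentage adjustment: −40% −10% = −50%. $173,700 × 0.5 = $86,850.
Documented medical condition requiring ongoing local treatment (−$17,500 flat): $86,850 − $17,500 = $69,350.
$69,350 is within the $975,000 maximum.
$69,350 is at or above the $8,000 minimum.

$69,350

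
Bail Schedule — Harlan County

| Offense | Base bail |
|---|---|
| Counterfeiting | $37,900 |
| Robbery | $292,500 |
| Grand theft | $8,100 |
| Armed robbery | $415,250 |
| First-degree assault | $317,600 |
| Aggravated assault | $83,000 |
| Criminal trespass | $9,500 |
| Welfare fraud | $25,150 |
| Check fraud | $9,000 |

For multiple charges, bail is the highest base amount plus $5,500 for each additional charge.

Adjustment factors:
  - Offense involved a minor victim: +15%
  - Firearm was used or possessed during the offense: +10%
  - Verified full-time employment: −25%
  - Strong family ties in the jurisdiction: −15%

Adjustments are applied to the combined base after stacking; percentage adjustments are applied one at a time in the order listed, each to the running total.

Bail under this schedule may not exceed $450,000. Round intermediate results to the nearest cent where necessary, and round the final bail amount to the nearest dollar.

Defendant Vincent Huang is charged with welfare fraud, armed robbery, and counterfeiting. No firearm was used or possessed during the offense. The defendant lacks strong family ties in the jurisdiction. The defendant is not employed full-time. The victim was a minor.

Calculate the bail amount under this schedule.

$450,000

Base amounts from the schedule: welfare fraud $25,150; armed robbery $415,250; counterfeiting $37,900.
Stacking rule: highest base plus $5,500 per additional charge. Highest is armed robbery at $415,250; 2 additional charges → +$11,000. Combined base = $426,250.
Offense involved a minor victim (+15%): $426,250 × 1.15 = $490,187.50.
Result $490,187.50 exceeds the maximum of $450,000; bail is capped at $450,000.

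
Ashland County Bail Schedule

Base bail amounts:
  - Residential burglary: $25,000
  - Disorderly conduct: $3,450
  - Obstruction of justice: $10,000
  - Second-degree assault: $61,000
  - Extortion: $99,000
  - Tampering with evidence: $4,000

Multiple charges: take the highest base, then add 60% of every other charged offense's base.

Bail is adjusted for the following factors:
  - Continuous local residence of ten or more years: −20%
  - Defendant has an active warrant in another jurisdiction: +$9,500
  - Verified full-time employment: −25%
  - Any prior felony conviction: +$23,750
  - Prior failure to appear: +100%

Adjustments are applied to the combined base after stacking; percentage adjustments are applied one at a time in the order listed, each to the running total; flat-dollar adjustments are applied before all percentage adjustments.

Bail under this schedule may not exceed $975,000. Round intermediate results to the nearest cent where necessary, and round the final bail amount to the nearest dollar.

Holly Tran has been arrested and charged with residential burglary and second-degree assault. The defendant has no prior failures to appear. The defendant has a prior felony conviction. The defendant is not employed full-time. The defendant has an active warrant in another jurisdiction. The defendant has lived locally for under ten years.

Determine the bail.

Base amounts from the schedule: residential burglary $25,000; second-degree assault $61,000.
Stacking rule: highest base plus 60% of each additional charge. Highest is second-degree assault at $61,000. Additional: $25,000 × 60% = $15,000. Combined base = $61,000 + $15,000 = $76,000.
Defendant has an active warrant in another jurisdiction (+$9,500 flat): $76,000 + $9,500 = $85,500.
Any prior felony conviction (+$23,750 flat): $85,500 + $23,750 = $109,250.
$109,250 is within the $975,000 maximum.

$109,250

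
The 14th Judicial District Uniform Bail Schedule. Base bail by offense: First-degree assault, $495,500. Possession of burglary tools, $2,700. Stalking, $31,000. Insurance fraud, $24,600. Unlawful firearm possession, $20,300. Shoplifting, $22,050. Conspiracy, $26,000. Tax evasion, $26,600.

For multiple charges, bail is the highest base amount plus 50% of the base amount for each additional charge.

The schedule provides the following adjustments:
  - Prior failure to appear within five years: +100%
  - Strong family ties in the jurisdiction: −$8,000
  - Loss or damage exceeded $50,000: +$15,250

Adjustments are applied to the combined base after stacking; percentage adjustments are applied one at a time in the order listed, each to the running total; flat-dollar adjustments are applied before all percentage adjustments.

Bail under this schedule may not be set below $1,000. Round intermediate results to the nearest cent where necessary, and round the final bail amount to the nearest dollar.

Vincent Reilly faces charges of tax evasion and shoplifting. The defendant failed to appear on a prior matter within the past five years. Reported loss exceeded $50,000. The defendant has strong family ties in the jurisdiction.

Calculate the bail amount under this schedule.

$89,750

Base amounts from the schedule: tax evasion $26,600; shoplifting $22,050.
Stacking rule: highest base plus 50% of each additional charge. Highest is tax evasion at $26,600. Additional: $22,050 × 50% = $11,025. Combined base = $26,600 + $11,025 = $37,625.
Strong family ties in the jurisdiction (−$8,000 flat): $37,625 − $8,000 = $29,625.
Loss or damage exceeded $50,000 (+$15,250 flat): $29,625 + $15,250 = $44,875.
Prior failure to appear within five years (+100%): $44,875 × 2 = $89,750.
$89,750 is at or above the $1,000 minimum.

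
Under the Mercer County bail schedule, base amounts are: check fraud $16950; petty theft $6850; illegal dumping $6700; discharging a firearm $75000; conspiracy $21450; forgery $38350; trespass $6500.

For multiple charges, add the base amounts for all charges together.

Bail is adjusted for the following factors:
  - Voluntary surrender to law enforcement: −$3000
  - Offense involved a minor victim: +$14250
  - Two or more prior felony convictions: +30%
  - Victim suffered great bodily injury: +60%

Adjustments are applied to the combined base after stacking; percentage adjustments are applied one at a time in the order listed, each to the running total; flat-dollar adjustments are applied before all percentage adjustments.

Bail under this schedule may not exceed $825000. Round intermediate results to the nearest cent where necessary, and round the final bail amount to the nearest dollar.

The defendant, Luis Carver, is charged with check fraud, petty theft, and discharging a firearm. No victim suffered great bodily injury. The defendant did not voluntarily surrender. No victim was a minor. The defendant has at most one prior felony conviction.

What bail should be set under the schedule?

Base amounts from the schedule: check fraud $16950; petty theft $6850; discharging a firearm $75000.
Stacking rule: sum of all bases. $16950 + $6850 + $75000 = $98800.
No adjustment factors apply to this defendant.
$98800 is within the $825000 maximum.

$98800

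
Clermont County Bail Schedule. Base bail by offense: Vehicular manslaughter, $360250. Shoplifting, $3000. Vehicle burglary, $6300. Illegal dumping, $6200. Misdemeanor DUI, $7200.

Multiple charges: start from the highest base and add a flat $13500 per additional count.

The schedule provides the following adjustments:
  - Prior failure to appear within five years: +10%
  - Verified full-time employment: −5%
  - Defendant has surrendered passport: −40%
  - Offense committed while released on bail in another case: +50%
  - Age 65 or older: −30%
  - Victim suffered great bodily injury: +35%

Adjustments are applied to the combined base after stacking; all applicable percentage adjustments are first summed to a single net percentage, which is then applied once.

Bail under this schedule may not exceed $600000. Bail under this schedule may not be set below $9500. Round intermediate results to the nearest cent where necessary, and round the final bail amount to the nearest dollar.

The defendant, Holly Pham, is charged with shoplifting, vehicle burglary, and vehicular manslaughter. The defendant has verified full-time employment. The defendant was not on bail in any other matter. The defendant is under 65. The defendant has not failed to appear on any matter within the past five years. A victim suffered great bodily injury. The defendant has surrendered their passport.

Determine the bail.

$348525

Base amounts from the schedule: shoplifting $3000; vehicle burglary $6300; vehicular manslaughter $360250.
Stacking rule: highest base plus $13500 per additional charge. Highest is vehicular manslaughter at $360250; 2 additional charges → +$27000. Combined base = $387250.
Net percentage adjustment: −5% −40% +35% = −10%. $387250 × 0.9 = $348525.
$348525 is within the $600000 maximum.
$348525 is at or above the $9500 minimum.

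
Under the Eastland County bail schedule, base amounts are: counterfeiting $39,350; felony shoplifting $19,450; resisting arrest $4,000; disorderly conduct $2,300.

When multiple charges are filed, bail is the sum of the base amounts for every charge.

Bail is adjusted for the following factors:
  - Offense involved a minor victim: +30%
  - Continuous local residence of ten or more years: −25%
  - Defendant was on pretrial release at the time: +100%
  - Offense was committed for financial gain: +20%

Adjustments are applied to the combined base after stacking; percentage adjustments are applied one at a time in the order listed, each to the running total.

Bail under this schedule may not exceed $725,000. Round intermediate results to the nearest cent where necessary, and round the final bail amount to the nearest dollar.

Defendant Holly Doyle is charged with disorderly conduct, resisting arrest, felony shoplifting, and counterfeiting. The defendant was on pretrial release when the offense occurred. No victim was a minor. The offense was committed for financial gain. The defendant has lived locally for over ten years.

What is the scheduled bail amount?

Base amounts from the schedule: disorderly conduct $2,300; resisting arrest $4,000; felony shoplifting $19,450; counterfeiting $39,350.
Stacking rule: sum of all bases. $2,300 + $4,000 + $19,450 + $39,350 = $65,100.
Continuous local residence of ten or more years (−25%): $65,100 × 0.75 = $48,825.
Defendant was on pretrial release at the time (+100%): $48,825 × 2 = $97,650.
Offense was committed for financial gain (+20%): $97,650 × 1.2 = $117,180.
$117,180 is within the $725,000 maximum.

$117,180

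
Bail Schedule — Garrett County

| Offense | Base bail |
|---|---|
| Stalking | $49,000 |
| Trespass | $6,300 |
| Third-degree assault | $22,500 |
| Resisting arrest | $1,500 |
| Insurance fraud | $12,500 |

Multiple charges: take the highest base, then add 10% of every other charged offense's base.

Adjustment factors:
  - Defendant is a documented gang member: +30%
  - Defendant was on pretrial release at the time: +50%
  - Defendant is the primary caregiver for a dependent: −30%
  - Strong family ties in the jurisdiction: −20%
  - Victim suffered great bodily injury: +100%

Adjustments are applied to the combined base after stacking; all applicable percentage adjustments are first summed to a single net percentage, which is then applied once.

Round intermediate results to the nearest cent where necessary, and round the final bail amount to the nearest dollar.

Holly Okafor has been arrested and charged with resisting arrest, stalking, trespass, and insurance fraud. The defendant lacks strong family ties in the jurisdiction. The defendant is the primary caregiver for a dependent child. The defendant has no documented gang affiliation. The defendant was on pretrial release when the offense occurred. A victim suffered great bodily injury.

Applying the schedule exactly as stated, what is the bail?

Base amounts from the schedule: resisting arrest $1,500; stalking $49,000; trespass $6,300; insurance fraud $12,500.
Stacking rule: highest base plus 10% of each additional charge. Highest is stalking at $49,000. Additional: $1,500 × 10% = $150; $6,300 × 10% = $630; $12,500 × 10% = $1,250. Combined base = $49,000 + $2,030 = $51,030.
Net percentage adjustment: +50% −30% +100% = +120%. $51,030 × 2.2 = $112,266.

$112,266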